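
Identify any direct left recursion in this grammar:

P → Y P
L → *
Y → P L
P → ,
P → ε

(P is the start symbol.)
Direct left recursion occurs when N → N α for some non-terminal N (the right-hand side begins with the left-hand side itself).

P → Y P: starts with Y
L → *: starts with '*'
Y → P L: starts with P
P → ,: starts with ','
P → ε: starts with ε

No direct left recursion found.

Answer: No direct left recursion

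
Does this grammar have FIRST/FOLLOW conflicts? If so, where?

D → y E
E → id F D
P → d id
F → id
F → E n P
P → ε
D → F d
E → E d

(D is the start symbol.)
Nullable non-terminals: P.

P: nullable alternative(s) P → ε; FOLLOW(P) = { 'd', 'id', 'y' }
  P → d id: FIRST \ {ε} = { 'd' } — overlaps FOLLOW(P) on { 'd' }: CONFLICT
  P → ε: FIRST \ {ε} = { } — this is the only nullable alternative, skip

D, E, F have no nullable alternative, so no FIRST/FOLLOW check is needed there.

So the grammar has 1 FIRST/FOLLOW conflict (marked CONFLICT above).

Answer: Yes. P → d id with FOLLOW(P) on { 'd' }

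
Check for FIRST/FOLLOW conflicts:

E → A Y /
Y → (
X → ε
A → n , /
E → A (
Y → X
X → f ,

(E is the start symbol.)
No FIRST/FOLLOW conflicts.

Nullable non-terminals: X, Y.
FIRST sets used below: FIRST(X) = { 'f', ε }

X: nullable alternative(s) X → ε; FOLLOW(X) = { '/' }
  X → ε: FIRST \ {ε} = { } — this is the only nullable alternative, skip
  X → f ,: FIRST \ {ε} = { 'f' } — disjoint from FOLLOW(X)

Y: nullable alternative(s) Y → X; FOLLOW(Y) = { '/' }
  Y → (: FIRST \ {ε} = { '(' } — disjoint from FOLLOW(Y)
  Y → X: FIRST \ {ε} = { 'f' } — this is the only nullable alternative, skip

A, E have no nullable alternative, so no FIRST/FOLLOW check is needed there.

No FIRST/FOLLOW conflicts found.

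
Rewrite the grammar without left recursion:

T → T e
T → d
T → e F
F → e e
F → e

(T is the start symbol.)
T is directly left-recursive. The standard transformation for
  A → A α₁ | ... | A α_m | β₁ | ... | β_n
is
  A  → β₁ A' | ... | β_n A'
  A' → α₁ A' | ... | α_m A' | ε

T → d becomes T → d T'
T → e F becomes T → e F T'
T → T e becomes T' → e T'
Add T' → ε

Productions for other non-terminals are unchanged:
  F → e e
  F → e

Resulting grammar:
T → d T'
T → e F T'
T' → e T'
T' → ε
F → e e
F → e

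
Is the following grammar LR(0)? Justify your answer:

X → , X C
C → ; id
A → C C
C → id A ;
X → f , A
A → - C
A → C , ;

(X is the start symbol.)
Yes, the grammar is LR(0)

A grammar is LR(0) if no state in the canonical LR(0) collection has:
  - both a shift item (dot before a terminal) and a complete item (shift-reduce conflict), or
  - two or more complete items (reduce-reduce conflict; the accept item [X' → X .] counts as a complete item here).

Augment with X' → X and build the canonical LR(0) collection (I0 = CLOSURE({[X' → . X]}), then GOTO on every symbol after a dot until no new states appear). It has 19 states:
  I0: { [X → . , X C], [X → . f , A], [X' → . X] }  — shift
  I1: { [X → , . X C], [X → . , X C], [X → . f , A] }  — shift
  I2: { [X' → X .] }  — accept
  I3: { [X → f . , A] }  — shift
  I4: { [A → . - C], [A → . C , ;], [A → . C C], [C → . ; id], [C → . id A ;], [X → f , . A] }  — shift
  I5: { [A → - . C], [C → . ; id], [C → . id A ;] }  — shift
  I6: { [C → ; . id] }  — shift
  I7: { [X → f , A .] }  — reduce
  I8: { [A → C . , ;], [A → C . C], [C → . ; id], [C → . id A ;] }  — shift
  I9: { [A → . - C], [A → . C , ;], [A → . C C], [C → . ; id], [C → . id A ;], [C → id . A ;] }  — shift
  I10: { [C → id A . ;] }  — shift
  I11: { [C → id A ; .] }  — reduce
  I12: { [A → C , . ;] }  — shift
  I13: { [A → C C .] }  — reduce
  I14: { [A → C , ; .] }  — reduce
  I15: { [C → ; id .] }  — reduce
  I16: { [A → - C .] }  — reduce
  I17: { [C → . ; id], [C → . id A ;], [X → , X . C] }  — shift
  I18: { [X → , X C .] }  — reduce

Every state is either a pure shift/goto state or contains exactly one complete item and nothing to shift — no conflicts. The grammar is LR(0).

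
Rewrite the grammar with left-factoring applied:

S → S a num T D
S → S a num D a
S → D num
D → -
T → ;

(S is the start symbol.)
Left-factoring transforms A → αβ₁ | αβ₂ into A → αA' and A' → β₁ | β₂
(α is the longest common prefix among the alternatives). Repeat until
no nonterminal has two alternatives with a common prefix.

Round 1: S has alternatives sharing prefix 'S a num'. Introduce S': S → S a num S'
  Add: S' → T D
  Add: S' → D a

No remaining common prefixes — done.

Resulting grammar:
S → S a num S'
S' → T D
S' → D a
S → D num
D → -
T → ;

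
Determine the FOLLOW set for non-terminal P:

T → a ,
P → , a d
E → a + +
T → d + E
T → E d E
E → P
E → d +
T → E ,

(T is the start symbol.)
{ $, ',', 'd' }

To compute FOLLOW(P), find every occurrence of P on a right-hand side N → α P β: add FIRST(β) \ {ε}, and if β is empty or nullable also add FOLLOW(N). Iterate to a fixed point.

In E → P: P is at the end, add FOLLOW(E)

The FOLLOW sets referred to above (computed the same way, to a fixed point):
  FOLLOW(E) = { $, ',', 'd' }

Taking the union: FOLLOW(P) = { $, ',', 'd' }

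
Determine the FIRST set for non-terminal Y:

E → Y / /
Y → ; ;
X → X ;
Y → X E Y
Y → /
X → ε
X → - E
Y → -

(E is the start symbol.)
To compute FIRST(Y), examine every production with Y on the left-hand side, reading each right-hand side left to right until a non-nullable symbol is reached.

FIRST sets of the other non-terminals involved (by the same procedure, iterated to a fixed point):
  FIRST(X) = { '-', ';', ε }
  FIRST(E) = { '-', '/', ';' }

From Y → ; ;:
  - ';' is a terminal: add ';' and stop
From Y → X E Y:
  - X is a non-terminal: add FIRST(X) \ {ε} = { '-', ';' }
    X is nullable, so continue to the next symbol
  - E is a non-terminal: add FIRST(E) \ {ε} = { '-', '/', ';' }
    E is not nullable, so stop
From Y → /:
  - '/' is a terminal: add '/' and stop
From Y → -:
  - '-' is a terminal: add '-' and stop

Collecting: FIRST(Y) = { '-', '/', ';' }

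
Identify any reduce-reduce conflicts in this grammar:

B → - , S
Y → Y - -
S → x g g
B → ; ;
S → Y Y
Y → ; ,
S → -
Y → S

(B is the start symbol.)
Augment with B' → B and build the canonical LR(0) collection (I0 = CLOSURE({[B' → . B]}), then GOTO on every symbol after a dot until no new states appear). It has 18 states:
  I0: { [B → . - , S], [B → . ; ;], [B' → . B] }  — shift
  I1: { [B → - . , S] }  — shift
  I2: { [B → ; . ;] }  — shift
  I3: { [B' → B .] }  — accept
  I4: { [B → ; ; .] }  — reduce
  I5: { [B → - , . S], [S → . -], [S → . Y Y], [S → . x g g], [Y → . ; ,], [Y → . S], [Y → . Y - -] }  — shift
  I6: { [S → - .] }  — reduce
  I7: { [Y → ; . ,] }  — shift
  I8: { [B → - , S .], [Y → S .] }  — 2 reduces
  I9: { [S → . -], [S → . Y Y], [S → . x g g], [S → Y . Y], [Y → . ; ,], [Y → . S], [Y → . Y - -], [Y → Y . - -] }  — shift
  I10: { [S → x . g g] }  — shift
  I11: { [S → x g . g] }  — shift
  I12: { [S → x g g .] }  — reduce
  I13: { [S → - .], [Y → Y - . -] }  — shift, reduce
  I14: { [Y → S .] }  — reduce
  I15: { [S → . -], [S → . Y Y], [S → . x g g], [S → Y . Y], [S → Y Y .], [Y → . ; ,], [Y → . S], [Y → . Y - -], [Y → Y . - -] }  — shift, reduce
  I16: { [Y → Y - - .] }  — reduce
  I17: { [Y → ; , .] }  — reduce

I8 contains complete items [B → - , S .], [Y → S .] — reduce-reduce conflict.

Answer: Yes — I8: [B → - , S .] vs [Y → S .]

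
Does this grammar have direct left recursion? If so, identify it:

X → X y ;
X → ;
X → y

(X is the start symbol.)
Yes, X is left-recursive

X → X y ;: LEFT RECURSIVE (starts with X)
X → ;: starts with ';'
X → y: starts with y

The grammar has direct left recursion on: X.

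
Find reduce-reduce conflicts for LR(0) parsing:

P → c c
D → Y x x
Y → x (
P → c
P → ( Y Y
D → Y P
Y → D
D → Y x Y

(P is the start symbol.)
No reduce-reduce conflicts

A reduce-reduce conflict occurs when an LR(0) state has two complete items [A → α .] and [B → β .] — both call for a reduction, and with no lookahead the parser cannot choose between them.

Augment with P' → P and build the canonical LR(0) collection (I0 = CLOSURE({[P' → . P]}), then GOTO on every symbol after a dot until no new states appear). It has 15 states:
  I0: { [P → . ( Y Y], [P → . c c], [P → . c], [P' → . P] }  — shift
  I1: { [D → . Y P], [D → . Y x Y], [D → . Y x x], [P → ( . Y Y], [Y → . D], [Y → . x (] }  — shift
  I2: { [P' → P .] }  — accept
  I3: { [P → c . c], [P → c .] }  — shift, reduce
  I4: { [P → c c .] }  — reduce
  I5: { [Y → D .] }  — reduce
  I6: { [D → . Y P], [D → . Y x Y], [D → . Y x x], [D → Y . P], [D → Y . x Y], [D → Y . x x], [P → ( Y . Y], [P → . ( Y Y], [P → . c c], [P → . c], [Y → . D], [Y → . x (] }  — shift
  I7: { [Y → x . (] }  — shift
  I8: { [Y → x ( .] }  — reduce
  I9: { [D → Y P .] }  — reduce
  I10: { [D → Y . P], [D → Y . x Y], [D → Y . x x], [P → ( Y Y .], [P → . ( Y Y], [P → . c c], [P → . c] }  — shift, reduce
  I11: { [D → . Y P], [D → . Y x Y], [D → . Y x x], [D → Y x . Y], [D → Y x . x], [Y → . D], [Y → . x (], [Y → x . (] }  — shift
  I12: { [D → Y . P], [D → Y . x Y], [D → Y . x x], [D → Y x Y .], [P → . ( Y Y], [P → . c c], [P → . c] }  — shift, reduce
  I13: { [D → Y x x .], [Y → x . (] }  — shift, reduce
  I14: { [D → . Y P], [D → . Y x Y], [D → . Y x x], [D → Y x . Y], [D → Y x . x], [Y → . D], [Y → . x (] }  — shift

No state contains more than one complete item.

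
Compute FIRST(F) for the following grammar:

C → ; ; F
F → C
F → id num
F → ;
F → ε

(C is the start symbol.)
To compute FIRST(F), examine every production with F on the left-hand side, reading each right-hand side left to right until a non-nullable symbol is reached.

FIRST sets of the other non-terminals involved (by the same procedure, iterated to a fixed point):
  FIRST(C) = { ';' }

From F → C:
  - C is a non-terminal: add FIRST(C) \ {ε} = { ';' }
    C is not nullable, so stop
From F → id num:
  - id is a terminal: add 'id' and stop
From F → ;:
  - ';' is a terminal: add ';' and stop
From F → ε:
  - ε-production, so ε ∈ FIRST(F)

Collecting: FIRST(F) = { ';', 'id', ε }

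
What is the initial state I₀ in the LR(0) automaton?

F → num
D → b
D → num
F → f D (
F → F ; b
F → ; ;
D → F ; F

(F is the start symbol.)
First, augment the grammar with F' → F
I₀ = CLOSURE({ [F' → . F] }):
  [F' → . F] has the dot before F: add [F → . num], [F → . f D (], [F → . F ; b], [F → . ; ;]
No further items can be added.

I₀ = { [F → . ; ;], [F → . F ; b], [F → . f D (], [F → . num], [F' → . F] }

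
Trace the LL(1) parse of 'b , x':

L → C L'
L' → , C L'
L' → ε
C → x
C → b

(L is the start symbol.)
LL(1) parsing maintains a stack (initially the start symbol over $) and the input. At each step: if the stack top is a terminal, match it against the current input token; if it is a non-terminal N, replace it with the RHS of M[N, lookahead] (the unique production whose predict set contains the lookahead).

Stack is shown with the top on the left.

Stack     Input    Action
-------------------------
L $       b , x $  output L → C L'
C L' $    b , x $  output C → b
b L' $    b , x $  match 'b'
L' $      , x $    output L' → , C L'
, C L' $  , x $    match ','
C L' $    x $      output C → x
x L' $    x $      match 'x'
L' $      $        output L' → ε
$         $        accept

The string is accepted.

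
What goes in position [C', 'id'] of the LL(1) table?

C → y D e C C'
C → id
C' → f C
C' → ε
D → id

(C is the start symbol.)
Empty (error entry)

To find M[C', 'id'], we find productions for C' where 'id' is in the predict set (PREDICT(N → α) = (FIRST(α) \ {ε}) ∪ (FOLLOW(N) if α ⇒* ε)).

Relevant sets:
  FOLLOW(C') = { $, 'f' }

C' → f C: PREDICT = { 'f' }
C' → ε: PREDICT = { $, 'f' }

M[C', 'id'] is empty (no production applies)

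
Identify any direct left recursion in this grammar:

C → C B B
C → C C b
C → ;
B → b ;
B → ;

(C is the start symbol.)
Yes, C is left-recursive

C → C B B: LEFT RECURSIVE (starts with C)
C → C C b: LEFT RECURSIVE (starts with C)
C → ;: starts with ';'
B → b ;: starts with b
B → ;: starts with ';'

The grammar has direct left recursion on: C.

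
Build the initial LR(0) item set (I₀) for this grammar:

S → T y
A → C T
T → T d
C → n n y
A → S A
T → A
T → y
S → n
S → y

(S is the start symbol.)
{ [A → . C T], [A → . S A], [C → . n n y], [S → . T y], [S → . n], [S → . y], [S' → . S], [T → . A], [T → . T d], [T → . y] }

First, augment the grammar with S' → S
I₀ = CLOSURE({ [S' → . S] }):
  [S' → . S] has the dot before S: add [S → . T y], [S → . n], [S → . y]
  [S → . T y] has the dot before T: add [T → . T d], [T → . A], [T → . y]
  [T → . A] has the dot before A: add [A → . C T], [A → . S A]
  [A → . C T] has the dot before C: add [C → . n n y]
No further items can be added.

I₀ = { [A → . C T], [A → . S A], [C → . n n y], [S → . T y], [S → . n], [S → . y], [S' → . S], [T → . A], [T → . T d], [T → . y] }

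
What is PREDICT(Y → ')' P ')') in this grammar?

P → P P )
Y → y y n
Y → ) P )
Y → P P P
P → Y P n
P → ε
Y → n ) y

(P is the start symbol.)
PREDICT(Y → ')' P ')') = (FIRST(RHS) \ {ε}) ∪ (FOLLOW(Y) if ε ∈ FIRST(RHS), i.e. RHS ⇒* ε)
FIRST(')' P ')') = { ')' }
ε ∉ FIRST(')' P ')'), so FOLLOW(Y) is not added.
PREDICT(Y → ')' P ')') = { ')' }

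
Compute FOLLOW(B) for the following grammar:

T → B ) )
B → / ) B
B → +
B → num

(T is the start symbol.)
In T → B ) ): B is followed by ')' ')', add FIRST(')' ')') \ {ε} = { ')' }
In B → / ) B: B is at the end; this adds FOLLOW(B) to itself — nothing new

Taking the union: FOLLOW(B) = { ')' }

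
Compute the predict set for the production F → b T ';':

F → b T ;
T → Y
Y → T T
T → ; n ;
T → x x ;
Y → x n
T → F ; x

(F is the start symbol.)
{ 'b' }

PREDICT(F → b T ';') = (FIRST(RHS) \ {ε}) ∪ (FOLLOW(F) if ε ∈ FIRST(RHS), i.e. RHS ⇒* ε)
FIRST(b T ';') = { 'b' }
ε ∉ FIRST(b T ';'), so FOLLOW(F) is not added.
PREDICT(F → b T ';') = { 'b' }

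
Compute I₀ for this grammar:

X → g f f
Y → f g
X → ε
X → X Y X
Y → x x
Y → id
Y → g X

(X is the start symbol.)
First, augment the grammar with X' → X
I₀ = CLOSURE({ [X' → . X] }):
  [X' → . X] has the dot before X: add [X → . g f f], [X → .], [X → . X Y X]
No further items can be added.

I₀ = { [X → . X Y X], [X → . g f f], [X → .], [X' → . X] }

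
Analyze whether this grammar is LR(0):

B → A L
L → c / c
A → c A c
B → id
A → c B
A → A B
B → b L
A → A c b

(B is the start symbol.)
No. Shift-reduce conflict between [A → c A c .] and [A → A c . b]

Augment with B' → B and build the canonical LR(0) collection (I0 = CLOSURE({[B' → . B]}), then GOTO on every symbol after a dot until no new states appear). It has 17 states:
  I0: { [A → . A B], [A → . A c b], [A → . c A c], [A → . c B], [B → . A L], [B → . b L], [B → . id], [B' → . B] }  — shift
  I1: { [A → . A B], [A → . A c b], [A → . c A c], [A → . c B], [A → A . B], [A → A . c b], [B → . A L], [B → . b L], [B → . id], [B → A . L], [L → . c / c] }  — shift
  I2: { [B' → B .] }  — accept
  I3: { [B → b . L], [L → . c / c] }  — shift
  I4: { [A → . A B], [A → . A c b], [A → . c A c], [A → . c B], [A → c . A c], [A → c . B], [B → . A L], [B → . b L], [B → . id] }  — shift
  I5: { [B → id .] }  — reduce
  I6: { [A → . A B], [A → . A c b], [A → . c A c], [A → . c B], [A → A . B], [A → A . c b], [A → c A . c], [B → . A L], [B → . b L], [B → . id], [B → A . L], [L → . c / c] }  — shift
  I7: { [A → c B .] }  — reduce
  I8: { [A → A B .] }  — reduce
  I9: { [B → A L .] }  — reduce
  I10: { [A → . A B], [A → . A c b], [A → . c A c], [A → . c B], [A → A c . b], [A → c . A c], [A → c . B], [A → c A c .], [B → . A L], [B → . b L], [B → . id], [L → c . / c] }  — shift, reduce
  I11: { [L → c / . c] }  — shift
  I12: { [A → A c b .], [B → b . L], [L → . c / c] }  — shift, reduce
  I13: { [B → b L .] }  — reduce
  I14: { [L → c . / c] }  — shift
  I15: { [L → c / c .] }  — reduce
  I16: { [A → . A B], [A → . A c b], [A → . c A c], [A → . c B], [A → A c . b], [A → c . A c], [A → c . B], [B → . A L], [B → . b L], [B → . id], [L → c . / c] }  — shift

Conflict in state I10:
  Shift-reduce conflict between [A → c A c .] and [A → A c . b]
So the grammar is NOT LR(0).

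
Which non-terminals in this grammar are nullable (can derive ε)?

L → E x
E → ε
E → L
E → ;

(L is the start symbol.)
ε-productions: E → ε
So E is immediately nullable.
No further non-terminal can be added: every production for the remaining non-terminals contains a terminal or a non-nullable non-terminal.
Nullable = { 'E' }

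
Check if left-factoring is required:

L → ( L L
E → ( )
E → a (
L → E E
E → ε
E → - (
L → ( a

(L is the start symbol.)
Yes, L has productions with common prefix '('

Left-factoring is needed when two productions for the same non-terminal
share a common prefix on the right-hand side.

Productions for L:
  L → ( L L
  L → E E
  L → ( a
Productions for E:
  E → ( )
  E → a (
  E → ε
  E → - (

Found common prefix '(' in productions for L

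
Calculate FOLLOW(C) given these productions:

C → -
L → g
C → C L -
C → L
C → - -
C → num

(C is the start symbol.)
{ $, 'g' }

C is the start symbol, so $ ∈ FOLLOW(C).
In C → C L -: C is followed by L '-', add FIRST(L '-') \ {ε} = { 'g' }

Taking the union: FOLLOW(C) = { $, 'g' }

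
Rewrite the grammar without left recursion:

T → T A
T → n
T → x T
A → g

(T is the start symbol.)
T → n T'
T → x T T'
T' → A T'
T' → ε
A → g

T is directly left-recursive. The standard transformation for
  A → A α₁ | ... | A α_m | β₁ | ... | β_n
is
  A  → β₁ A' | ... | β_n A'
  A' → α₁ A' | ... | α_m A' | ε

T → n becomes T → n T'
T → x T becomes T → x T T'
T → T A becomes T' → A T'
Add T' → ε

Productions for other non-terminals are unchanged:
  A → g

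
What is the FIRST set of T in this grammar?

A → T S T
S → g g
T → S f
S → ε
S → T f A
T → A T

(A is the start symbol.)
To compute FIRST(T), examine every production with T on the left-hand side, reading each right-hand side left to right until a non-nullable symbol is reached.

FIRST sets of the other non-terminals involved (by the same procedure, iterated to a fixed point):
  FIRST(S) = { 'f', 'g', ε }
  FIRST(A) = { 'f', 'g' }

From T → S f:
  - S is a non-terminal: add FIRST(S) \ {ε} = { 'f', 'g' }
    S is nullable, so continue to the next symbol
  - f is a terminal: add 'f' and stop
From T → A T:
  - A is a non-terminal: add FIRST(A) \ {ε} = { 'f', 'g' }
    A is not nullable, so stop

Collecting: FIRST(T) = { 'f', 'g' }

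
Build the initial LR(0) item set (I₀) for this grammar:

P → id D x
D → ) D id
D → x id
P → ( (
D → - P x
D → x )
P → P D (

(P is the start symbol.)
{ [P → . ( (], [P → . P D (], [P → . id D x], [P' → . P] }

First, augment the grammar with P' → P
I₀ = CLOSURE({ [P' → . P] }):
  [P' → . P] has the dot before P: add [P → . id D x], [P → . ( (], [P → . P D (]
No further items can be added.

I₀ = { [P → . ( (], [P → . P D (], [P → . id D x], [P' → . P] }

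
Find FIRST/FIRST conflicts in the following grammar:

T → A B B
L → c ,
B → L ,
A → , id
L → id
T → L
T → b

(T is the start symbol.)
No FIRST/FIRST conflicts.

FIRST sets of the non-terminals at (or reachable through a nullable prefix from) the front of some alternative:
  FIRST(A) = { ',' }
  FIRST(L) = { 'c', 'id' }

Productions for T:
  T → A B B: FIRST = { ',' }
  T → L: FIRST = { 'c', 'id' }
  T → b: FIRST = { 'b' }
Productions for L:
  L → c ,: FIRST = { 'c' }
  L → id: FIRST = { 'id' }
B, A have only one production, so no FIRST/FIRST conflict is possible there.

All alternatives of each non-terminal have pairwise disjoint FIRST sets.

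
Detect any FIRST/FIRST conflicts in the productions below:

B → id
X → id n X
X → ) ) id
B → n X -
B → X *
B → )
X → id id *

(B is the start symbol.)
FIRST sets of the non-terminals at (or reachable through a nullable prefix from) the front of some alternative:
  FIRST(X) = { ')', 'id' }

Productions for B:
  B → id: FIRST = { 'id' }
  B → n X -: FIRST = { 'n' }
  B → X *: FIRST = { ')', 'id' }
  B → ): FIRST = { ')' }
Productions for X:
  X → id n X: FIRST = { 'id' }
  X → ) ) id: FIRST = { ')' }
  X → id id *: FIRST = { 'id' }

Conflict for B: B → id and B → X *
  Overlap: { 'id' }
Conflict for B: B → X * and B → )
  Overlap: { ')' }
Conflict for X: X → id n X and X → id id *
  Overlap: { 'id' }

Answer: Yes. B → id / B → X '*' on { 'id' }; B → X '*' / B → ')' on { ')' }; X → id n X / X → id id '*' on { 'id' }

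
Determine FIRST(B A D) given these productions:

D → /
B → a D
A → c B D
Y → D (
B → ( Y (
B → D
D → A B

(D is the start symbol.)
FIRST sets of the non-terminals involved (from the grammar, by fixed-point iteration):
  FIRST(B) = { '(', '/', 'a', 'c' }

To compute FIRST(B A D), process the symbols left to right:
Symbol B is a non-terminal. Add FIRST(B) \ {ε} = { '(', '/', 'a', 'c' }
B is not nullable (ε ∉ FIRST(B)), so stop here.
FIRST(B A D) = { '(', '/', 'a', 'c' }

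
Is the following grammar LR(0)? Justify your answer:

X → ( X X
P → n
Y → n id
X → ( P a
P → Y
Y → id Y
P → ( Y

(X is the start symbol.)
A grammar is LR(0) if no state in the canonical LR(0) collection has:
  - both a shift item (dot before a terminal) and a complete item (shift-reduce conflict), or
  - two or more complete items (reduce-reduce conflict; the accept item [X' → X .] counts as a complete item here).

Augment with X' → X and build the canonical LR(0) collection (I0 = CLOSURE({[X' → . X]}), then GOTO on every symbol after a dot until no new states appear). It has 15 states:
  I0: { [X → . ( P a], [X → . ( X X], [X' → . X] }  — shift
  I1: { [P → . ( Y], [P → . Y], [P → . n], [X → ( . P a], [X → ( . X X], [X → . ( P a], [X → . ( X X], [Y → . id Y], [Y → . n id] }  — shift
  I2: { [X' → X .] }  — accept
  I3: { [P → ( . Y], [P → . ( Y], [P → . Y], [P → . n], [X → ( . P a], [X → ( . X X], [X → . ( P a], [X → . ( X X], [Y → . id Y], [Y → . n id] }  — shift
  I4: { [X → ( P . a] }  — shift
  I5: { [X → ( X . X], [X → . ( P a], [X → . ( X X] }  — shift
  I6: { [P → Y .] }  — reduce
  I7: { [Y → . id Y], [Y → . n id], [Y → id . Y] }  — shift
  I8: { [P → n .], [Y → n . id] }  — shift, reduce
  I9: { [Y → n id .] }  — reduce
  I10: { [Y → id Y .] }  — reduce
  I11: { [Y → n . id] }  — shift
  I12: { [X → ( X X .] }  — reduce
  I13: { [X → ( P a .] }  — reduce
  I14: { [P → ( Y .], [P → Y .] }  — 2 reduces

Conflict in state I8:
  Shift-reduce conflict between [P → n .] and [Y → n . id]
So the grammar is NOT LR(0).

Answer: No. Shift-reduce conflict between [P → n .] and [Y → n . id]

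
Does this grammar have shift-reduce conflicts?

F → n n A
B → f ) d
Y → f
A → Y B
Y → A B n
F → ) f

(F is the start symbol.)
Yes — I5: [F → n n A .] vs [B → . f ) d]

A shift-reduce conflict occurs when an LR(0) state has both:
  - a complete (reduce) item [A → α .] (dot at the end), and
  - a shift item [B → β . c γ] (dot before a terminal).

Augment with F' → F and build the canonical LR(0) collection (I0 = CLOSURE({[F' → . F]}), then GOTO on every symbol after a dot until no new states appear). It has 15 states:
  I0: { [F → . ) f], [F → . n n A], [F' → . F] }  — shift
  I1: { [F → ) . f] }  — shift
  I2: { [F' → F .] }  — accept
  I3: { [F → n . n A] }  — shift
  I4: { [A → . Y B], [F → n n . A], [Y → . A B n], [Y → . f] }  — shift
  I5: { [B → . f ) d], [F → n n A .], [Y → A . B n] }  — shift, reduce
  I6: { [A → Y . B], [B → . f ) d] }  — shift
  I7: { [Y → f .] }  — reduce
  I8: { [A → Y B .] }  — reduce
  I9: { [B → f . ) d] }  — shift
  I10: { [B → f ) . d] }  — shift
  I11: { [B → f ) d .] }  — reduce
  I12: { [Y → A B . n] }  — shift
  I13: { [Y → A B n .] }  — reduce
  I14: { [F → ) f .] }  — reduce

I5 contains reduce item [F → n n A .] and shift item [B → . f ) d] — shift-reduce conflict.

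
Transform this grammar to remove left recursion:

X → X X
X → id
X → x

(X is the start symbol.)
X → id X'
X → x X'
X' → X X'
X' → ε

X is directly left-recursive. The standard transformation for
  A → A α₁ | ... | A α_m | β₁ | ... | β_n
is
  A  → β₁ A' | ... | β_n A'
  A' → α₁ A' | ... | α_m A' | ε

X → id becomes X → id X'
X → x becomes X → x X'
X → X X becomes X' → X X'
Add X' → ε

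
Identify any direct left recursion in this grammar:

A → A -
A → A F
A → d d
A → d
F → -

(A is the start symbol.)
Direct left recursion occurs when N → N α for some non-terminal N (the right-hand side begins with the left-hand side itself).

A → A -: LEFT RECURSIVE (starts with A)
A → A F: LEFT RECURSIVE (starts with A)
A → d d: starts with d
A → d: starts with d
F → -: starts with '-'

The grammar has direct left recursion on: A.

Answer: Yes, A is left-recursive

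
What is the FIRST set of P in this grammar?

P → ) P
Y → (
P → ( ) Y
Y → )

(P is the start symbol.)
From P → ) P:
  - ')' is a terminal: add ')' and stop
From P → ( ) Y:
  - '(' is a terminal: add '(' and stop

Collecting: FIRST(P) = { '(', ')' }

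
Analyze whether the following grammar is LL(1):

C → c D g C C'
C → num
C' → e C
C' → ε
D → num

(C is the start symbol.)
A grammar is LL(1) if for each non-terminal N with multiple productions, the predict sets of those productions are pairwise disjoint, where PREDICT(N → α) = (FIRST(α) \ {ε}) ∪ (FOLLOW(N) if α ⇒* ε).

Relevant sets:
  FOLLOW(C') = { $, 'e' }

For C:
  PREDICT(C → c D g C C') = { 'c' }
  PREDICT(C → num) = { 'num' }
For C':
  PREDICT(C' → e C) = { 'e' }
  PREDICT(C' → ε) = { $, 'e' }
D has a single production, so nothing to check there.

Conflict found: Predict set conflict for C': { 'e' }
The grammar is NOT LL(1).

Answer: No. Predict set conflict for C': { 'e' }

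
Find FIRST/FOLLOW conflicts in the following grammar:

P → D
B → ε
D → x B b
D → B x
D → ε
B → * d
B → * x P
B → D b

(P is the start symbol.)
Yes. B → D b with FOLLOW(B) on { 'b', 'x' }; D → x B b with FOLLOW(D) on { 'x' }; D → B x with FOLLOW(D) on { 'b', 'x' }

Nullable non-terminals: B, D, P.
FIRST sets used below: FIRST(D) = { '*', 'b', 'x', ε }, FIRST(B) = { '*', 'b', 'x', ε }

B: nullable alternative(s) B → ε; FOLLOW(B) = { 'b', 'x' }
  B → ε: FIRST \ {ε} = { } — this is the only nullable alternative, skip
  B → * d: FIRST \ {ε} = { '*' } — disjoint from FOLLOW(B)
  B → * x P: FIRST \ {ε} = { '*' } — disjoint from FOLLOW(B)
  B → D b: FIRST \ {ε} = { '*', 'b', 'x' } — overlaps FOLLOW(B) on { 'b', 'x' }: CONFLICT

D: nullable alternative(s) D → ε; FOLLOW(D) = { $, 'b', 'x' }
  D → x B b: FIRST \ {ε} = { 'x' } — overlaps FOLLOW(D) on { 'x' }: CONFLICT
  D → B x: FIRST \ {ε} = { '*', 'b', 'x' } — overlaps FOLLOW(D) on { 'b', 'x' }: CONFLICT
  D → ε: FIRST \ {ε} = { } — this is the only nullable alternative, skip
P has a nullable alternative but only one production, so nothing to check.

So the grammar has 3 FIRST/FOLLOW conflicts (marked CONFLICT above).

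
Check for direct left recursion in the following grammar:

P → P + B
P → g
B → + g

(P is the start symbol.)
Yes, P is left-recursive

Direct left recursion occurs when N → N α for some non-terminal N (the right-hand side begins with the left-hand side itself).

P → P + B: LEFT RECURSIVE (starts with P)
P → g: starts with g
B → + g: starts with '+'

The grammar has direct left recursion on: P.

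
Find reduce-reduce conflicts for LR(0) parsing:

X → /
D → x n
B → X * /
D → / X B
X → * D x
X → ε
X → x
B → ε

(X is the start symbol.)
Yes — I10: [B → .] vs [X → .]

Augment with X' → X and build the canonical LR(0) collection (I0 = CLOSURE({[X' → . X]}), then GOTO on every symbol after a dot until no new states appear). It has 15 states:
  I0: { [X → . * D x], [X → . /], [X → . x], [X → .], [X' → . X] }  — shift, reduce
  I1: { [D → . / X B], [D → . x n], [X → * . D x] }  — shift
  I2: { [X → / .] }  — reduce
  I3: { [X' → X .] }  — accept
  I4: { [X → x .] }  — reduce
  I5: { [D → / . X B], [X → . * D x], [X → . /], [X → . x], [X → .] }  — shift, reduce
  I6: { [X → * D . x] }  — shift
  I7: { [D → x . n] }  — shift
  I8: { [D → x n .] }  — reduce
  I9: { [X → * D x .] }  — reduce
  I10: { [B → . X * /], [B → .], [D → / X . B], [X → . * D x], [X → . /], [X → . x], [X → .] }  — shift, 2 reduces
  I11: { [D → / X B .] }  — reduce
  I12: { [B → X . * /] }  — shift
  I13: { [B → X * . /] }  — shift
  I14: { [B → X * / .] }  — reduce

I10 contains complete items [B → .], [X → .] — reduce-reduce conflict.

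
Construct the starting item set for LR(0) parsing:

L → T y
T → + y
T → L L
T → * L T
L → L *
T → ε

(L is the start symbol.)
First, augment the grammar with L' → L
I₀ = CLOSURE({ [L' → . L] }):
  [L' → . L] has the dot before L: add [L → . T y], [L → . L *]
  [L → . T y] has the dot before T: add [T → . + y], [T → . L L], [T → . * L T], [T → .]
No further items can be added.

I₀ = { [L → . L *], [L → . T y], [L' → . L], [T → . * L T], [T → . + y], [T → . L L], [T → .] }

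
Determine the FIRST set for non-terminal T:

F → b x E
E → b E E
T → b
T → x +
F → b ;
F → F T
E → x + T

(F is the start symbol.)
{ 'b', 'x' }

To compute FIRST(T), examine every production with T on the left-hand side, reading each right-hand side left to right until a non-nullable symbol is reached.

From T → b:
  - b is a terminal: add 'b' and stop
From T → x +:
  - x is a terminal: add 'x' and stop

Collecting: FIRST(T) = { 'b', 'x' }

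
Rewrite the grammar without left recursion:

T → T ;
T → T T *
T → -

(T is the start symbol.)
T is directly left-recursive. The standard transformation for
  A → A α₁ | ... | A α_m | β₁ | ... | β_n
is
  A  → β₁ A' | ... | β_n A'
  A' → α₁ A' | ... | α_m A' | ε

T → - becomes T → - T'
T → T ; becomes T' → ; T'
T → T T * becomes T' → T * T'
Add T' → ε

Resulting grammar:
T → - T'
T' → ; T'
T' → T * T'
T' → ε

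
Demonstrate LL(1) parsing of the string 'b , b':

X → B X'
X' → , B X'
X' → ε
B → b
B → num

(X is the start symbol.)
LL(1) parsing maintains a stack (initially the start symbol over $) and the input. At each step: if the stack top is a terminal, match it against the current input token; if it is a non-terminal N, replace it with the RHS of M[N, lookahead] (the unique production whose predict set contains the lookahead).

Stack is shown with the top on the left.

Stack     Input    Action
-------------------------
X $       b , b $  output X → B X'
B X' $    b , b $  output B → b
b X' $    b , b $  match 'b'
X' $      , b $    output X' → , B X'
, B X' $  , b $    match ','
B X' $    b $      output B → b
b X' $    b $      match 'b'
X' $      $        output X' → ε
$         $        accept

The string is accepted.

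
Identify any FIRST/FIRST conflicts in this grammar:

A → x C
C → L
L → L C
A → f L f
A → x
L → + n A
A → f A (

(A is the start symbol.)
Yes. A → x C / A → x on { 'x' }; A → f L f / A → f A '(' on { 'f' }; L → L C / L → '+' n A on { '+' }

A FIRST/FIRST conflict occurs when two productions N → α and N → β for the same non-terminal have FIRST(α) ∩ FIRST(β) ≠ ∅ (with ε ∈ FIRST of a nullable right-hand side, so two nullable alternatives also conflict).

FIRST sets of the non-terminals at (or reachable through a nullable prefix from) the front of some alternative:
  FIRST(L) = { '+' }

Productions for A:
  A → x C: FIRST = { 'x' }
  A → f L f: FIRST = { 'f' }
  A → x: FIRST = { 'x' }
  A → f A (: FIRST = { 'f' }
Productions for L:
  L → L C: FIRST = { '+' }
  L → + n A: FIRST = { '+' }
C has only one production, so no FIRST/FIRST conflict is possible there.

Conflict for A: A → x C and A → x
  Overlap: { 'x' }
Conflict for A: A → f L f and A → f A (
  Overlap: { 'f' }
Conflict for L: L → L C and L → + n A
  Overlap: { '+' }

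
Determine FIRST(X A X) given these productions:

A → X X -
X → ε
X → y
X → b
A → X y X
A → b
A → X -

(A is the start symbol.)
{ '-', 'b', 'y' }

FIRST sets of the non-terminals involved (from the grammar, by fixed-point iteration):
  FIRST(X) = { 'b', 'y', ε }
  FIRST(A) = { '-', 'b', 'y' }

To compute FIRST(X A X), process the symbols left to right:
Symbol X is a non-terminal. Add FIRST(X) \ {ε} = { 'b', 'y' }
X is nullable (ε ∈ FIRST(X)), continue to the next symbol.
Symbol A is a non-terminal. Add FIRST(A) \ {ε} = { '-', 'b', 'y' }
A is not nullable (ε ∉ FIRST(A)), so stop here.
FIRST(X A X) = { '-', 'b', 'y' }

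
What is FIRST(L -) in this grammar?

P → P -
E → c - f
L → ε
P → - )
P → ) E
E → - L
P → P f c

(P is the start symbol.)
{ '-' }

FIRST sets of the non-terminals involved (from the grammar, by fixed-point iteration):
  FIRST(L) = { ε }

To compute FIRST(L -), process the symbols left to right:
Symbol L is a non-terminal. Add FIRST(L) \ {ε} = { }
L is nullable (ε ∈ FIRST(L)), continue to the next symbol.
Symbol - is a terminal. Add '-' and stop.
FIRST(L -) = { '-' }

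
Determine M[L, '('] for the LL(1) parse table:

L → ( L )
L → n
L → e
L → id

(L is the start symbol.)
L → ( L )

To find M[L, '('], we find productions for L where '(' is in the predict set (PREDICT(N → α) = (FIRST(α) \ {ε}) ∪ (FOLLOW(N) if α ⇒* ε)).

L → ( L ): PREDICT = { '(' }
  '(' is in predict set, so this production goes in M[L, '(']
L → n: PREDICT = { 'n' }
L → e: PREDICT = { 'e' }
L → id: PREDICT = { 'id' }

M[L, '('] = L → ( L )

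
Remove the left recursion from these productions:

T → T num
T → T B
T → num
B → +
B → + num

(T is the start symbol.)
T is directly left-recursive. The standard transformation for
  A → A α₁ | ... | A α_m | β₁ | ... | β_n
is
  A  → β₁ A' | ... | β_n A'
  A' → α₁ A' | ... | α_m A' | ε

T → num becomes T → num T'
T → T num becomes T' → num T'
T → T B becomes T' → B T'
Add T' → ε

Productions for other non-terminals are unchanged:
  B → +
  B → + num

Resulting grammar:
T → num T'
T' → num T'
T' → B T'
T' → ε
B → +
B → + num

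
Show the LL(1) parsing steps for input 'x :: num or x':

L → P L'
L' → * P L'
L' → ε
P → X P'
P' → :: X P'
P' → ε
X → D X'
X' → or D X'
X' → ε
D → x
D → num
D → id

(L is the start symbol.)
LL(1) parsing maintains a stack (initially the start symbol over $) and the input. At each step: if the stack top is a terminal, match it against the current input token; if it is a non-terminal N, replace it with the RHS of M[N, lookahead] (the unique production whose predict set contains the lookahead).

Stack is shown with the top on the left.

Stack            Input            Action
----------------------------------------
L $              x :: num or x $  output L → P L'
P L' $           x :: num or x $  output P → X P'
X P' L' $        x :: num or x $  output X → D X'
D X' P' L' $     x :: num or x $  output D → x
x X' P' L' $     x :: num or x $  match 'x'
X' P' L' $       :: num or x $    output X' → ε
P' L' $          :: num or x $    output P' → :: X P'
:: X P' L' $     :: num or x $    match '::'
X P' L' $        num or x $       output X → D X'
D X' P' L' $     num or x $       output D → num
num X' P' L' $   num or x $       match 'num'
X' P' L' $       or x $           output X' → or D X'
or D X' P' L' $  or x $           match 'or'
D X' P' L' $     x $              output D → x
x X' P' L' $     x $              match 'x'
X' P' L' $       $                output X' → ε
P' L' $          $                output P' → ε
L' $             $                output L' → ε
$                $                accept

The string is accepted.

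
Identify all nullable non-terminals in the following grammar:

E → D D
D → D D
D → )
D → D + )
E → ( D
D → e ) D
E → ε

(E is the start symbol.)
{ 'E' }

ε-productions: E → ε
So E is immediately nullable.
No further non-terminal can be added: every production for the remaining non-terminals contains a terminal or a non-nullable non-terminal.
Nullable = { 'E' }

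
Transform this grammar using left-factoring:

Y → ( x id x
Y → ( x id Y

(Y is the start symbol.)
Y → ( x id Y'
Y' → x
Y' → Y

Left-factoring transforms A → αβ₁ | αβ₂ into A → αA' and A' → β₁ | β₂
(α is the longest common prefix among the alternatives). Repeat until
no nonterminal has two alternatives with a common prefix.

Round 1: Y has alternatives sharing prefix '( x id'. Introduce Y': Y → ( x id Y'
  Add: Y' → x
  Add: Y' → Y

No remaining common prefixes — done.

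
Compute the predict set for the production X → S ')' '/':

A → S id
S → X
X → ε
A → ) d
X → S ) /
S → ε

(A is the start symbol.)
{ ')' }

PREDICT(X → S ')' '/') = (FIRST(RHS) \ {ε}) ∪ (FOLLOW(X) if ε ∈ FIRST(RHS), i.e. RHS ⇒* ε)
FIRST(S) = { ')', ε }
FIRST(S ')' '/') = { ')' }
ε ∉ FIRST(S ')' '/'), so FOLLOW(X) is not added.
PREDICT(X → S ')' '/') = { ')' }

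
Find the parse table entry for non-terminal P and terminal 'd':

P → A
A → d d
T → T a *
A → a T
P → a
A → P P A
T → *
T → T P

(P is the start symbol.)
P → A

To find M[P, 'd'], we find productions for P where 'd' is in the predict set (PREDICT(N → α) = (FIRST(α) \ {ε}) ∪ (FOLLOW(N) if α ⇒* ε)).

Relevant sets:
  FIRST(A) = { 'a', 'd' }

P → A: PREDICT = { 'a', 'd' }
  'd' is in predict set, so this production goes in M[P, 'd']
P → a: PREDICT = { 'a' }

M[P, 'd'] = P → A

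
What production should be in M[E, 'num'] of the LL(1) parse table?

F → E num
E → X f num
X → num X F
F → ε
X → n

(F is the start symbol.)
To find M[E, 'num'], we find productions for E where 'num' is in the predict set (PREDICT(N → α) = (FIRST(α) \ {ε}) ∪ (FOLLOW(N) if α ⇒* ε)).

Relevant sets:
  FIRST(X) = { 'n', 'num' }

E → X f num: PREDICT = { 'n', 'num' }
  'num' is in predict set, so this production goes in M[E, 'num']

M[E, 'num'] = E → X f num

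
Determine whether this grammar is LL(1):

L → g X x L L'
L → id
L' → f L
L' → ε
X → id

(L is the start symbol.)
No. Predict set conflict for L': { 'f' }

Relevant sets:
  FOLLOW(L') = { $, 'f' }

For L:
  PREDICT(L → g X x L L') = { 'g' }
  PREDICT(L → id) = { 'id' }
For L':
  PREDICT(L' → f L) = { 'f' }
  PREDICT(L' → ε) = { $, 'f' }
X has a single production, so nothing to check there.

Conflict found: Predict set conflict for L': { 'f' }
The grammar is NOT LL(1).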